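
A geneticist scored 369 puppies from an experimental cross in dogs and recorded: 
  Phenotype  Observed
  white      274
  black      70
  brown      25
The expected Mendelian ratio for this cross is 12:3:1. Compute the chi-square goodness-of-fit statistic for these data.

0.200

Expected counts for N = 369 under a 12:3:1 ratio (total parts = 16):
  white: 369 × 12/16 = 276.75
  black: 369 × 3/16 = 69.1875
  brown: 369 × 1/16 = 23.0625
χ² = Σ (O − E)² / E
  white: (274 − 276.75)² / 276.75 = 0.0273
  black: (70 − 69.1875)² / 69.1875 = 0.0095
  brown: (25 − 23.0625)² / 23.0625 = 0.1628
χ² = 0.0273 + 0.0095 + 0.1628 = 0.1996 ≈ 0.200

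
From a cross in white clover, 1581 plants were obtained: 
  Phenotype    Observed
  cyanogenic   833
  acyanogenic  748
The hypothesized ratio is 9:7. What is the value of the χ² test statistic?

The 9:7 ratio has 16 parts, so with N = 1581 the expected counts are:
  cyanogenic: 1581 × 9/16 = 889.3125
  acyanogenic: 1581 × 7/16 = 691.6875
χ² = Σ (O − E)² / E
  cyanogenic: (833 − 889.3125)² / 889.3125 = 3.5658
  acyanogenic: (748 − 691.6875)² / 691.6875 = 4.5846
χ² = 3.5658 + 4.5846 = 8.1504 ≈ 8.150

8.150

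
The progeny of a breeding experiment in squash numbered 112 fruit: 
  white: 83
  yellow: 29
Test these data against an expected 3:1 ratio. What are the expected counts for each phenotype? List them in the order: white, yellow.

The 3:1 ratio has 4 parts, so with N = 112 the expected counts are:
  white: 112 × 3/4 = 84
  yellow: 112 × 1/4 = 28

84, 28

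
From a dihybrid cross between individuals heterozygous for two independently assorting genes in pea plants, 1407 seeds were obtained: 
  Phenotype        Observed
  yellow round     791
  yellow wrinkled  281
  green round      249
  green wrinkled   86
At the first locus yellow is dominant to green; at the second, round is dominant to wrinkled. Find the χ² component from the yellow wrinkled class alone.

1.120

A dihybrid F₂ with independent assortment and complete dominance at both loci gives a 9:3:3:1 phenotypic ratio.
Expected counts for N = 1407 under a 9:3:3:1 ratio (total parts = 16):
  yellow round: 1407 × 9/16 = 791.4375
  yellow wrinkled: 1407 × 3/16 = 263.8125
  green round: 1407 × 3/16 = 263.8125
  green wrinkled: 1407 × 1/16 = 87.9375
Contribution of yellow wrinkled: (281 − 263.8125)² / 263.8125 = 1.1198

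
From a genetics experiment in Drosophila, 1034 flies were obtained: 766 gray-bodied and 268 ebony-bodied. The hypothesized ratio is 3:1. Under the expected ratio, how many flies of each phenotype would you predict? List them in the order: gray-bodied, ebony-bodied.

Total ratio parts = 4. Expected numbers out of 1034:
  gray-bodied: 1034 × 3/4 = 775.5
  ebony-bodied: 1034 × 1/4 = 258.5

775.5, 258.5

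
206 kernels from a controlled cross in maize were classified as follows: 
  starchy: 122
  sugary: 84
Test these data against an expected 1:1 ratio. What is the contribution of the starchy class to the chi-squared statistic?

3.505

The 1:1 ratio has 2 parts, so with N = 206 the expected counts are:
  starchy: 206 × 1/2 = 103
  sugary: 206 × 1/2 = 103
Contribution of starchy: (122 − 103)² / 103 = 3.5049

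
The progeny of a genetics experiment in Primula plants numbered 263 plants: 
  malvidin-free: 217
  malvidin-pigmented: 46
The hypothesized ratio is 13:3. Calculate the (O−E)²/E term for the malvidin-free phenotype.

The 13:3 ratio has 16 parts, so with N = 263 the expected counts are:
  malvidin-free: 263 × 13/16 = 213.6875
  malvidin-pigmented: 263 × 3/16 = 49.3125
Contribution of malvidin-free: (217 − 213.6875)² / 213.6875 = 0.0513

0.051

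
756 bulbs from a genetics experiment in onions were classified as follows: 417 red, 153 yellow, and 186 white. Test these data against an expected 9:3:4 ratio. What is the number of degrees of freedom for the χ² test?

2

A goodness-of-fit test with 3 phenotype classes has df = 3 − 1 = 2.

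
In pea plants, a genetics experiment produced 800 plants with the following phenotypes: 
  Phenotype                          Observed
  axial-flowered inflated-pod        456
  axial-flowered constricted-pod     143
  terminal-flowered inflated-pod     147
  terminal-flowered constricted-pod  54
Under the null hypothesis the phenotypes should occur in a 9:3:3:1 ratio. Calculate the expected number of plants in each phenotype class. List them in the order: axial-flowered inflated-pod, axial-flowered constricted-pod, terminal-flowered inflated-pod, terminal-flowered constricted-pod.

Expected counts for N = 800 under a 9:3:3:1 ratio (total parts = 16):
  axial-flowered inflated-pod: 800 × 9/16 = 450
  axial-flowered constricted-pod: 800 × 3/16 = 150
  terminal-flowered inflated-pod: 800 × 3/16 = 150
  terminal-flowered constricted-pod: 800 × 1/16 = 50

450, 150, 150, 50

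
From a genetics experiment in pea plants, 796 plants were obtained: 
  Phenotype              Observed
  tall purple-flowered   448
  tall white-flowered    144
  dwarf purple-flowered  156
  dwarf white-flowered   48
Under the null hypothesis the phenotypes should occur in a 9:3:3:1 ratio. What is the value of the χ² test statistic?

0.552

Total ratio parts = 16. Expected numbers out of 796:
  tall purple-flowered: 796 × 9/16 = 447.75
  tall white-flowered: 796 × 3/16 = 149.25
  dwarf purple-flowered: 796 × 3/16 = 149.25
  dwarf white-flowered: 796 × 1/16 = 49.75
χ² = Σ (O − E)² / E
  tall purple-flowered: (448 − 447.75)² / 447.75 = 0.0001
  tall white-flowered: (144 − 149.25)² / 149.25 = 0.1847
  dwarf purple-flowered: (156 − 149.25)² / 149.25 = 0.3053
  dwarf white-flowered: (48 − 49.75)² / 49.75 = 0.0616
χ² = 0.0001 + 0.1847 + 0.3053 + 0.0616 = 0.5517 ≈ 0.552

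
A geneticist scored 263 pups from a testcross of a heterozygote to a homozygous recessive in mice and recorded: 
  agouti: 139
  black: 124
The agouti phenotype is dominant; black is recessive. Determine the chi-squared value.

A testcross of a heterozygote (Aa × aa) gives a 1:1 phenotypic ratio.
The 1:1 ratio has 2 parts, so with N = 263 the expected counts are:
  agouti: 263 × 1/2 = 131.5
  black: 263 × 1/2 = 131.5
χ² = Σ (O − E)² / E
  agouti: (139 − 131.5)² / 131.5 = 0.4278
  black: (124 − 131.5)² / 131.5 = 0.4278
χ² = 0.4278 + 0.4278 = 0.8556 ≈ 0.856

0.856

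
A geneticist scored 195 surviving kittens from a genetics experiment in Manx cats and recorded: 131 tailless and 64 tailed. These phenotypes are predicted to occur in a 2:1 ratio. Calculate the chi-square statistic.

Expected counts for N = 195 under a 2:1 ratio (total parts = 3):
  tailless: 195 × 2/3 = 130
  tailed: 195 × 1/3 = 65
χ² = Σ (O − E)² / E
  tailless: (131 − 130)² / 130 = 0.0077
  tailed: (64 − 65)² / 65 = 0.0154
χ² = 0.0077 + 0.0154 = 0.0231 ≈ 0.023

0.023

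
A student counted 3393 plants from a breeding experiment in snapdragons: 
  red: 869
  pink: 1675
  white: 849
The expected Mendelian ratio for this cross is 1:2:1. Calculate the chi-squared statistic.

0.781

Total ratio parts = 4. Expected numbers out of 3393:
  red: 3393 × 1/4 = 848.25
  pink: 3393 × 2/4 = 1696.5
  white: 3393 × 1/4 = 848.25
χ² = Σ (O − E)² / E
  red: (869 − 848.25)² / 848.25 = 0.5076
  pink: (1675 − 1696.5)² / 1696.5 = 0.2725
  white: (849 − 848.25)² / 848.25 = 0.0007
χ² = 0.5076 + 0.2725 + 0.0007 = 0.7808 ≈ 0.781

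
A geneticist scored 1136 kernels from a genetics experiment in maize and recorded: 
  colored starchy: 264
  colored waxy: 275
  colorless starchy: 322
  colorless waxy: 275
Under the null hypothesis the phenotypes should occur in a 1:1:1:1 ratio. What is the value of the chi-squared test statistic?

7.063

The 1:1:1:1 ratio has 4 parts, so with N = 1136 the expected counts are:
  colored starchy: 1136 × 1/4 = 284
  colored waxy: 1136 × 1/4 = 284
  colorless starchy: 1136 × 1/4 = 284
  colorless waxy: 1136 × 1/4 = 284
χ² = Σ (O − E)² / E
  colored starchy: (264 − 284)² / 284 = 1.4085
  colored waxy: (275 − 284)² / 284 = 0.2852
  colorless starchy: (322 − 284)² / 284 = 5.0845
  colorless waxy: (275 − 284)² / 284 = 0.2852
χ² = 1.4085 + 0.2852 + 5.0845 + 0.2852 = 7.0634 ≈ 7.063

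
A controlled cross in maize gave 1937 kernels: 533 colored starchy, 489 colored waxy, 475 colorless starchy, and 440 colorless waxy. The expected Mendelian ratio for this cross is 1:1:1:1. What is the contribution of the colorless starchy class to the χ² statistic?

0.177

The 1:1:1:1 ratio has 4 parts, so with N = 1937 the expected counts are:
  colored starchy: 1937 × 1/4 = 484.25
  colored waxy: 1937 × 1/4 = 484.25
  colorless starchy: 1937 × 1/4 = 484.25
  colorless waxy: 1937 × 1/4 = 484.25
Contribution of colorless starchy: (475 − 484.25)² / 484.25 = 0.1767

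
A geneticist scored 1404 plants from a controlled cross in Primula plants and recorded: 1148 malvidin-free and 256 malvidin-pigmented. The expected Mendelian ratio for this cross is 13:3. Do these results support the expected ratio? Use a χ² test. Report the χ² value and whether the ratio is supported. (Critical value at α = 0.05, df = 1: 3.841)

0.246; consistent

The 13:3 ratio has 16 parts, so with N = 1404 the expected counts are:
  malvidin-free: 1404 × 13/16 = 1140.75
  malvidin-pigmented: 1404 × 3/16 = 263.25
χ² = Σ (O − E)² / E
  malvidin-free: (1148 − 1140.75)² / 1140.75 = 0.0461
  malvidin-pigmented: (256 − 263.25)² / 263.25 = 0.1997
χ² = 0.0461 + 0.1997 = 0.2458 ≈ 0.246
Degrees of freedom = 2 − 1 = 1; critical value at α = 0.05 is 3.841.
Since 0.246 < 3.841, we fail to reject the null hypothesis — the data are consistent with the 13:3 ratio.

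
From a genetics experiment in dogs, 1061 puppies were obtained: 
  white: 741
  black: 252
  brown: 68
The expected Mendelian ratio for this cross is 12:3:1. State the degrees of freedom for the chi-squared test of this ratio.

A goodness-of-fit test with 3 phenotype classes has df = 3 − 1 = 2.

2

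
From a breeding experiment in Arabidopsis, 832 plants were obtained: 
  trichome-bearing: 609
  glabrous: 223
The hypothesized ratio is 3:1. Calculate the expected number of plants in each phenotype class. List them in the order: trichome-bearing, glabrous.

624, 208

Total ratio parts = 4. Expected numbers out of 832:
  trichome-bearing: 832 × 3/4 = 624
  glabrous: 832 × 1/4 = 208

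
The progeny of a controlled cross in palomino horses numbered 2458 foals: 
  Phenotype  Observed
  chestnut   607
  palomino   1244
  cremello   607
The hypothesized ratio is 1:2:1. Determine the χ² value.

0.366

The 1:2:1 ratio has 4 parts, so with N = 2458 the expected counts are:
  chestnut: 2458 × 1/4 = 614.5
  palomino: 2458 × 2/4 = 1229
  cremello: 2458 × 1/4 = 614.5
χ² = Σ (O − E)² / E
  chestnut: (607 − 614.5)² / 614.5 = 0.0915
  palomino: (1244 − 1229)² / 1229 = 0.1831
  cremello: (607 − 614.5)² / 614.5 = 0.0915
χ² = 0.0915 + 0.1831 + 0.0915 = 0.3661 ≈ 0.366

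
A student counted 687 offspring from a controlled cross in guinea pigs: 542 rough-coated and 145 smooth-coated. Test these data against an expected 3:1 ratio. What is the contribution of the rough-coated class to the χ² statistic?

Total ratio parts = 4. Expected numbers out of 687:
  rough-coated: 687 × 3/4 = 515.25
  smooth-coated: 687 × 1/4 = 171.75
Contribution of rough-coated: (542 − 515.25)² / 515.25 = 1.3888

1.389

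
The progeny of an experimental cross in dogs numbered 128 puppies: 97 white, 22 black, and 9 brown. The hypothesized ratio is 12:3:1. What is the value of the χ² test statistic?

Under the 12:3:1 hypothesis (Σ ratio = 16, N = 128):
  white: 128 × 12/16 = 96
  black: 128 × 3/16 = 24
  brown: 128 × 1/16 = 8
χ² = Σ (O − E)² / E
  white: (97 − 96)² / 96 = 0.0104
  black: (22 − 24)² / 24 = 0.1667
  brown: (9 − 8)² / 8 = 0.1250
χ² = 0.0104 + 0.1667 + 0.1250 = 0.3021 ≈ 0.302

0.302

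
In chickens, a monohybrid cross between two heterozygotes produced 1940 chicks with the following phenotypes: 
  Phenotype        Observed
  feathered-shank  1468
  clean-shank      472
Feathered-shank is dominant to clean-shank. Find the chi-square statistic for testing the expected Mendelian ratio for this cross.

For a monohybrid cross between heterozygotes with complete dominance, the expected phenotypic ratio is 3:1.
Expected counts for N = 1940 under a 3:1 ratio (total parts = 4):
  feathered-shank: 1940 × 3/4 = 1455
  clean-shank: 1940 × 1/4 = 485
χ² = Σ (O − E)² / E
  feathered-shank: (1468 − 1455)² / 1455 = 0.1162
  clean-shank: (472 − 485)² / 485 = 0.3485
χ² = 0.1162 + 0.3485 = 0.4647 ≈ 0.465

0.465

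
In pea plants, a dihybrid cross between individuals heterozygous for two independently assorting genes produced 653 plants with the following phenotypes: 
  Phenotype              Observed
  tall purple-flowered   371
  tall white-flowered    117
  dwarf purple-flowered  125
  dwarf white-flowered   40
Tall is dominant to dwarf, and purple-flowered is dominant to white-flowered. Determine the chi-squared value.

A dihybrid F₂ with independent assortment and complete dominance at both loci gives a 9:3:3:1 phenotypic ratio.
Under the 9:3:3:1 hypothesis (Σ ratio = 16, N = 653):
  tall purple-flowered: 653 × 9/16 = 367.3125
  tall white-flowered: 653 × 3/16 = 122.4375
  dwarf purple-flowered: 653 × 3/16 = 122.4375
  dwarf white-flowered: 653 × 1/16 = 40.8125
χ² = Σ (O − E)² / E
  tall purple-flowered: (371 − 367.3125)² / 367.3125 = 0.0370
  tall white-flowered: (117 − 122.4375)² / 122.4375 = 0.2415
  dwarf purple-flowered: (125 − 122.4375)² / 122.4375 = 0.0536
  dwarf white-flowered: (40 − 40.8125)² / 40.8125 = 0.0162
χ² = 0.0370 + 0.2415 + 0.0536 + 0.0162 = 0.3483 ≈ 0.348

0.348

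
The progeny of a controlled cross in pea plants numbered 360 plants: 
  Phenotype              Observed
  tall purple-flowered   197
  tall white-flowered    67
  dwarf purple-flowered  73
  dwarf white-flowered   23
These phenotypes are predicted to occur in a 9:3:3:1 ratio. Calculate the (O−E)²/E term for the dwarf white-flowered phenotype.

The 9:3:3:1 ratio has 16 parts, so with N = 360 the expected counts are:
  tall purple-flowered: 360 × 9/16 = 202.5
  tall white-flowered: 360 × 3/16 = 67.5
  dwarf purple-flowered: 360 × 3/16 = 67.5
  dwarf white-flowered: 360 × 1/16 = 22.5
Contribution of dwarf white-flowered: (23 − 22.5)² / 22.5 = 0.0111

0.011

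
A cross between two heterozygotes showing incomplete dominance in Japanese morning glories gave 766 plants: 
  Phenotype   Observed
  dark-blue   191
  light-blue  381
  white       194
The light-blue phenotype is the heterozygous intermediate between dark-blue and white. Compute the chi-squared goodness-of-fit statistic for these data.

With incomplete dominance, a heterozygote × heterozygote cross gives a 1:2:1 phenotypic ratio.
Total ratio parts = 4. Expected numbers out of 766:
  dark-blue: 766 × 1/4 = 191.5
  light-blue: 766 × 2/4 = 383
  white: 766 × 1/4 = 191.5
χ² = Σ (O − E)² / E
  dark-blue: (191 − 191.5)² / 191.5 = 0.0013
  light-blue: (381 − 383)² / 383 = 0.0104
  white: (194 − 191.5)² / 191.5 = 0.0326
χ² = 0.0013 + 0.0104 + 0.0326 = 0.0443 ≈ 0.044

0.044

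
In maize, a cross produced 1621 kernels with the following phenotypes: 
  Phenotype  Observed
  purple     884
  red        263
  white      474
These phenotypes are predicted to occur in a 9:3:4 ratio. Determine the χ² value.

18.026

Total ratio parts = 16. Expected numbers out of 1621:
  purple: 1621 × 9/16 = 911.8125
  red: 1621 × 3/16 = 303.9375
  white: 1621 × 4/16 = 405.25
χ² = Σ (O − E)² / E
  purple: (884 − 911.8125)² / 911.8125 = 0.8483
  red: (263 − 303.9375)² / 303.9375 = 5.5139
  white: (474 − 405.25)² / 405.25 = 11.6633
χ² = 0.8483 + 5.5139 + 11.6633 = 18.0255 ≈ 18.026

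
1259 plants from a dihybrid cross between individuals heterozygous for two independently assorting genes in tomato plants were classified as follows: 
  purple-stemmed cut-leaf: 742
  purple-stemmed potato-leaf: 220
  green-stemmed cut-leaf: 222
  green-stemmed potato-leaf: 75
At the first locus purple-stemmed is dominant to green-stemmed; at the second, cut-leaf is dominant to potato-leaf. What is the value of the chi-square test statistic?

A dihybrid F₂ with independent assortment and complete dominance at both loci gives a 9:3:3:1 phenotypic ratio.
Total ratio parts = 16. Expected numbers out of 1259:
  purple-stemmed cut-leaf: 1259 × 9/16 = 708.1875
  purple-stemmed potato-leaf: 1259 × 3/16 = 236.0625
  green-stemmed cut-leaf: 1259 × 3/16 = 236.0625
  green-stemmed potato-leaf: 1259 × 1/16 = 78.6875
χ² = Σ (O − E)² / E
  purple-stemmed cut-leaf: (742 − 708.1875)² / 708.1875 = 1.6144
  purple-stemmed potato-leaf: (220 − 236.0625)² / 236.0625 = 1.0929
  green-stemmed cut-leaf: (222 − 236.0625)² / 236.0625 = 0.8377
  green-stemmed potato-leaf: (75 − 78.6875)² / 78.6875 = 0.1728
χ² = 1.6144 + 1.0929 + 0.8377 + 0.1728 = 3.7178 ≈ 3.718

3.718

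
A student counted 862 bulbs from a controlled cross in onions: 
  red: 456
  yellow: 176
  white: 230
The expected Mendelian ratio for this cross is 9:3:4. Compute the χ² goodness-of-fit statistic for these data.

3.974

Under the 9:3:4 hypothesis (Σ ratio = 16, N = 862):
  red: 862 × 9/16 = 484.875
  yellow: 862 × 3/16 = 161.625
  white: 862 × 4/16 = 215.5
χ² = Σ (O − E)² / E
  red: (456 − 484.875)² / 484.875 = 1.7195
  yellow: (176 − 161.625)² / 161.625 = 1.2785
  white: (230 − 215.5)² / 215.5 = 0.9756
χ² = 1.7195 + 1.2785 + 0.9756 = 3.9736 ≈ 3.974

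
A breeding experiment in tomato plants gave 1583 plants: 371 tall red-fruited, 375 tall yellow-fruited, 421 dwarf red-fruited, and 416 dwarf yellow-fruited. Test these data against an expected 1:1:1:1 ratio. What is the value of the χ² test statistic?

The 1:1:1:1 ratio has 4 parts, so with N = 1583 the expected counts are:
  tall red-fruited: 1583 × 1/4 = 395.75
  tall yellow-fruited: 1583 × 1/4 = 395.75
  dwarf red-fruited: 1583 × 1/4 = 395.75
  dwarf yellow-fruited: 1583 × 1/4 = 395.75
χ² = Σ (O − E)² / E
  tall red-fruited: (371 − 395.75)² / 395.75 = 1.5479
  tall yellow-fruited: (375 − 395.75)² / 395.75 = 1.0880
  dwarf red-fruited: (421 − 395.75)² / 395.75 = 1.6110
  dwarf yellow-fruited: (416 − 395.75)² / 395.75 = 1.0362
χ² = 1.5479 + 1.0880 + 1.6110 + 1.0362 = 5.2831 ≈ 5.283

5.283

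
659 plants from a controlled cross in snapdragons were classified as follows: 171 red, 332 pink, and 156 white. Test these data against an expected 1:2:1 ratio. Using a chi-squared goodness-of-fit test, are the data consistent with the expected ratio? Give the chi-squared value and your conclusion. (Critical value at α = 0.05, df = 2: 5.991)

0.721; consistent

Expected counts for N = 659 under a 1:2:1 ratio (total parts = 4):
  red: 659 × 1/4 = 164.75
  pink: 659 × 2/4 = 329.5
  white: 659 × 1/4 = 164.75
χ² = Σ (O − E)² / E
  red: (171 − 164.75)² / 164.75 = 0.2371
  pink: (332 − 329.5)² / 329.5 = 0.0190
  white: (156 − 164.75)² / 164.75 = 0.4647
χ² = 0.2371 + 0.0190 + 0.4647 = 0.7208 ≈ 0.721
Degrees of freedom = 3 − 1 = 2; critical value at α = 0.05 is 5.991.
Since 0.721 < 5.991, we fail to reject the null hypothesis — the data are consistent with the 1:2:1 ratio.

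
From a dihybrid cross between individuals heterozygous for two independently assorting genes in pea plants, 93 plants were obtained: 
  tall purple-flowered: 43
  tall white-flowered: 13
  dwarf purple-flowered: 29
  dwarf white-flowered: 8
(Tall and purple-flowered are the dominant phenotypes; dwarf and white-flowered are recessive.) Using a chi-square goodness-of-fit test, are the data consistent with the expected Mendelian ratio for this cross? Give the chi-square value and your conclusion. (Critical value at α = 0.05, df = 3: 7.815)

11.277; not consistent

A dihybrid F₂ with independent assortment and complete dominance at both loci gives a 9:3:3:1 phenotypic ratio.
Expected counts for N = 93 under a 9:3:3:1 ratio (total parts = 16):
  tall purple-flowered: 93 × 9/16 = 52.3125
  tall white-flowered: 93 × 3/16 = 17.4375
  dwarf purple-flowered: 93 × 3/16 = 17.4375
  dwarf white-flowered: 93 × 1/16 = 5.8125
χ² = Σ (O − E)² / E
  tall purple-flowered: (43 − 52.3125)² / 52.3125 = 1.6578
  tall white-flowered: (13 − 17.4375)² / 17.4375 = 1.1293
  dwarf purple-flowered: (29 − 17.4375)² / 17.4375 = 7.6669
  dwarf white-flowered: (8 − 5.8125)² / 5.8125 = 0.8233
χ² = 1.6578 + 1.1293 + 7.6669 + 0.8233 = 11.2773 ≈ 11.277
Degrees of freedom = 4 − 1 = 3; critical value at α = 0.05 is 7.815.
Since 11.277 > 7.815, we reject the null hypothesis — the data do not fit the 9:3:3:1 ratio.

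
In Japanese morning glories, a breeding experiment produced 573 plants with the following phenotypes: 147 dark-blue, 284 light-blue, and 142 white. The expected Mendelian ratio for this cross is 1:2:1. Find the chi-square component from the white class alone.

Expected counts for N = 573 under a 1:2:1 ratio (total parts = 4):
  dark-blue: 573 × 1/4 = 143.25
  light-blue: 573 × 2/4 = 286.5
  white: 573 × 1/4 = 143.25
Contribution of white: (142 − 143.25)² / 143.25 = 0.0109

0.011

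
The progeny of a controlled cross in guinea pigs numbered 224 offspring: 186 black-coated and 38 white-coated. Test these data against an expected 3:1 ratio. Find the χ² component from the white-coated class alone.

Expected counts for N = 224 under a 3:1 ratio (total parts = 4):
  black-coated: 224 × 3/4 = 168
  white-coated: 224 × 1/4 = 56
Contribution of white-coated: (38 − 56)² / 56 = 5.7857

5.786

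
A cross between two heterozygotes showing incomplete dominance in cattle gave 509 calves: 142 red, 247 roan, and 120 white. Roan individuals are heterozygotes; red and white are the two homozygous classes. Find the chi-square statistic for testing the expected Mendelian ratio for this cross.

With incomplete dominance, a heterozygote × heterozygote cross gives a 1:2:1 phenotypic ratio.
Under the 1:2:1 hypothesis (Σ ratio = 4, N = 509):
  red: 509 × 1/4 = 127.25
  roan: 509 × 2/4 = 254.5
  white: 509 × 1/4 = 127.25
χ² = Σ (O − E)² / E
  red: (142 − 127.25)² / 127.25 = 1.7097
  roan: (247 − 254.5)² / 254.5 = 0.2210
  white: (120 − 127.25)² / 127.25 = 0.4131
χ² = 1.7097 + 0.2210 + 0.4131 = 2.3438 ≈ 2.344

2.344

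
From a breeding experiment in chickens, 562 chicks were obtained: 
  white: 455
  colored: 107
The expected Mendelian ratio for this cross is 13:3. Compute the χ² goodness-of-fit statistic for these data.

0.031

Under the 13:3 hypothesis (Σ ratio = 16, N = 562):
  white: 562 × 13/16 = 456.625
  colored: 562 × 3/16 = 105.375
χ² = Σ (O − E)² / E
  white: (455 − 456.625)² / 456.625 = 0.0058
  colored: (107 − 105.375)² / 105.375 = 0.0251
χ² = 0.0058 + 0.0251 = 0.0309 ≈ 0.031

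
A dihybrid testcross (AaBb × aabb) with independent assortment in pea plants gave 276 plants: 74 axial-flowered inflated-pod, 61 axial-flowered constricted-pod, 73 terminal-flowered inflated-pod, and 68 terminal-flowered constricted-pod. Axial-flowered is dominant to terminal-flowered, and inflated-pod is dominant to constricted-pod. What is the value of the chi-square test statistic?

1.536

A dihybrid testcross with independent assortment gives a 1:1:1:1 ratio.
Under the 1:1:1:1 hypothesis (Σ ratio = 4, N = 276):
  axial-flowered inflated-pod: 276 × 1/4 = 69
  axial-flowered constricted-pod: 276 × 1/4 = 69
  terminal-flowered inflated-pod: 276 × 1/4 = 69
  terminal-flowered constricted-pod: 276 × 1/4 = 69
χ² = Σ (O − E)² / E
  axial-flowered inflated-pod: (74 − 69)² / 69 = 0.3623
  axial-flowered constricted-pod: (61 − 69)² / 69 = 0.9275
  terminal-flowered inflated-pod: (73 − 69)² / 69 = 0.2319
  terminal-flowered constricted-pod: (68 − 69)² / 69 = 0.0145
χ² = 0.3623 + 0.9275 + 0.2319 + 0.0145 = 1.5362 ≈ 1.536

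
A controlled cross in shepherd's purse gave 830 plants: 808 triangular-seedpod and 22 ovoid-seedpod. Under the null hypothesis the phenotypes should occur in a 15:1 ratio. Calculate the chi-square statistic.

Total ratio parts = 16. Expected numbers out of 830:
  triangular-seedpod: 830 × 15/16 = 778.125
  ovoid-seedpod: 830 × 1/16 = 51.875
χ² = Σ (O − E)² / E
  triangular-seedpod: (808 − 778.125)² / 778.125 = 1.1470
  ovoid-seedpod: (22 − 51.875)² / 51.875 = 17.2051
χ² = 1.1470 + 17.2051 = 18.3521 ≈ 18.352

18.352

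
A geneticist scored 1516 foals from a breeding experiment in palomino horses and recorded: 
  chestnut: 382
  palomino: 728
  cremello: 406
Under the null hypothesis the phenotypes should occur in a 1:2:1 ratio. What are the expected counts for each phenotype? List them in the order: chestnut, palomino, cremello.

The 1:2:1 ratio has 4 parts, so with N = 1516 the expected counts are:
  chestnut: 1516 × 1/4 = 379
  palomino: 1516 × 2/4 = 758
  cremello: 1516 × 1/4 = 379

379, 758, 379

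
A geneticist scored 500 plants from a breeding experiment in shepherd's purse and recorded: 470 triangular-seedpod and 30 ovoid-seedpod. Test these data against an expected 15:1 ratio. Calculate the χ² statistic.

Under the 15:1 hypothesis (Σ ratio = 16, N = 500):
  triangular-seedpod: 500 × 15/16 = 468.75
  ovoid-seedpod: 500 × 1/16 = 31.25
χ² = Σ (O − E)² / E
  triangular-seedpod: (470 − 468.75)² / 468.75 = 0.0033
  ovoid-seedpod: (30 − 31.25)² / 31.25 = 0.0500
χ² = 0.0033 + 0.0500 = 0.0533 ≈ 0.053

0.053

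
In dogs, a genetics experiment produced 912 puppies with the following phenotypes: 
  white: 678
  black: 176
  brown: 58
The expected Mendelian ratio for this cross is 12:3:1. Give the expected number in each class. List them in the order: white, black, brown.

The 12:3:1 ratio has 16 parts, so with N = 912 the expected counts are:
  white: 912 × 12/16 = 684
  black: 912 × 3/16 = 171
  brown: 912 × 1/16 = 57

684, 171, 57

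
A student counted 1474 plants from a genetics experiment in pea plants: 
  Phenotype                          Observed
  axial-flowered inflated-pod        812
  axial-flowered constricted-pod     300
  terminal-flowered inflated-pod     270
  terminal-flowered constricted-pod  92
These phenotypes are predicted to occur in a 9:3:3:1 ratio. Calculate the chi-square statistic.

Under the 9:3:3:1 hypothesis (Σ ratio = 16, N = 1474):
  axial-flowered inflated-pod: 1474 × 9/16 = 829.125
  axial-flowered constricted-pod: 1474 × 3/16 = 276.375
  terminal-flowered inflated-pod: 1474 × 3/16 = 276.375
  terminal-flowered constricted-pod: 1474 × 1/16 = 92.125
χ² = Σ (O − E)² / E
  axial-flowered inflated-pod: (812 − 829.125)² / 829.125 = 0.3537
  axial-flowered constricted-pod: (300 − 276.375)² / 276.375 = 2.0195
  terminal-flowered inflated-pod: (270 − 276.375)² / 276.375 = 0.1470
  terminal-flowered constricted-pod: (92 − 92.125)² / 92.125 = 0.0002
χ² = 0.3537 + 2.0195 + 0.1470 + 0.0002 = 2.5204 ≈ 2.520

2.520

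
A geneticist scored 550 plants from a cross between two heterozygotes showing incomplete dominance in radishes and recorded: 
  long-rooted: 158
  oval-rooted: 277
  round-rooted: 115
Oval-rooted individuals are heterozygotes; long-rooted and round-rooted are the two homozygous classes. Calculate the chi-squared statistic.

With incomplete dominance, a heterozygote × heterozygote cross gives a 1:2:1 phenotypic ratio.
Expected counts for N = 550 under a 1:2:1 ratio (total parts = 4):
  long-rooted: 550 × 1/4 = 137.5
  oval-rooted: 550 × 2/4 = 275
  round-rooted: 550 × 1/4 = 137.5
χ² = Σ (O − E)² / E
  long-rooted: (158 − 137.5)² / 137.5 = 3.0564
  oval-rooted: (277 − 275)² / 275 = 0.0145
  round-rooted: (115 − 137.5)² / 137.5 = 3.6818
χ² = 3.0564 + 0.0145 + 3.6818 = 6.7527 ≈ 6.753

6.753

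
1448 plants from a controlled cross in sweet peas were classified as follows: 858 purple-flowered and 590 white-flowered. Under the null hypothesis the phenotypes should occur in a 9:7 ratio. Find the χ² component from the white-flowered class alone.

2.987

Under the 9:7 hypothesis (Σ ratio = 16, N = 1448):
  purple-flowered: 1448 × 9/16 = 814.5
  white-flowered: 1448 × 7/16 = 633.5
Contribution of white-flowered: (590 − 633.5)² / 633.5 = 2.9870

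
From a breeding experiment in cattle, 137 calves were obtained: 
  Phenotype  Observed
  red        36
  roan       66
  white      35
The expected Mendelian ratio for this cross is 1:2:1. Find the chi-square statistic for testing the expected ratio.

Expected counts for N = 137 under a 1:2:1 ratio (total parts = 4):
  red: 137 × 1/4 = 34.25
  roan: 137 × 2/4 = 68.5
  white: 137 × 1/4 = 34.25
χ² = Σ (O − E)² / E
  red: (36 − 34.25)² / 34.25 = 0.0894
  roan: (66 − 68.5)² / 68.5 = 0.0912
  white: (35 − 34.25)² / 34.25 = 0.0164
χ² = 0.0894 + 0.0912 + 0.0164 = 0.197

0.197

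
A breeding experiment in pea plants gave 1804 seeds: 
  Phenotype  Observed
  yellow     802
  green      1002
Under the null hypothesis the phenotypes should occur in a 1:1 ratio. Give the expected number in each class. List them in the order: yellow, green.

902, 902

Under the 1:1 hypothesis (Σ ratio = 2, N = 1804):
  yellow: 1804 × 1/2 = 902
  green: 1804 × 1/2 = 902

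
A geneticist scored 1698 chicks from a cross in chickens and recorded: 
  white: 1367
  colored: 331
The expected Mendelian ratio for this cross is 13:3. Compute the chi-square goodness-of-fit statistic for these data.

0.616

The 13:3 ratio has 16 parts, so with N = 1698 the expected counts are:
  white: 1698 × 13/16 = 1379.625
  colored: 1698 × 3/16 = 318.375
χ² = Σ (O − E)² / E
  white: (1367 − 1379.625)² / 1379.625 = 0.1155
  colored: (331 − 318.375)² / 318.375 = 0.5006
χ² = 0.1155 + 0.5006 = 0.6161 ≈ 0.616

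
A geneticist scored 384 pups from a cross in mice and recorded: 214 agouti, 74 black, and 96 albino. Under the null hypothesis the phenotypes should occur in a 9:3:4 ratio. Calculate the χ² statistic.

0.074

Under the 9:3:4 hypothesis (Σ ratio = 16, N = 384):
  agouti: 384 × 9/16 = 216
  black: 384 × 3/16 = 72
  albino: 384 × 4/16 = 96
χ² = Σ (O − E)² / E
  agouti: (214 − 216)² / 216 = 0.0185
  black: (74 − 72)² / 72 = 0.0556
  albino: (96 − 96)² / 96 = 0.0000
χ² = 0.0185 + 0.0556 + 0.0000 = 0.0741 ≈ 0.074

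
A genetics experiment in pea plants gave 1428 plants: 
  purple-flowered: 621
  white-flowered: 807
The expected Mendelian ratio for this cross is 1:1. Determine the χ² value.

24.227

Total ratio parts = 2. Expected numbers out of 1428:
  purple-flowered: 1428 × 1/2 = 714
  white-flowered: 1428 × 1/2 = 714
χ² = Σ (O − E)² / E
  purple-flowered: (621 − 714)² / 714 = 12.1134
  white-flowered: (807 − 714)² / 714 = 12.1134
χ² = 12.1134 + 12.1134 = 24.2268 ≈ 24.227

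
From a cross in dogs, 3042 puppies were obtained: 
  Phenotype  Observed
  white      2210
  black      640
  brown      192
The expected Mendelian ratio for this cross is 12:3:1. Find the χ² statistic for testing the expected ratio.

Under the 12:3:1 hypothesis (Σ ratio = 16, N = 3042):
  white: 3042 × 12/16 = 2281.5
  black: 3042 × 3/16 = 570.375
  brown: 3042 × 1/16 = 190.125
χ² = Σ (O − E)² / E
  white: (2210 − 2281.5)² / 2281.5 = 2.2407
  black: (640 − 570.375)² / 570.375 = 8.4990
  brown: (192 − 190.125)² / 190.125 = 0.0185
χ² = 2.2407 + 8.4990 + 0.0185 = 10.7582 ≈ 10.758

10.758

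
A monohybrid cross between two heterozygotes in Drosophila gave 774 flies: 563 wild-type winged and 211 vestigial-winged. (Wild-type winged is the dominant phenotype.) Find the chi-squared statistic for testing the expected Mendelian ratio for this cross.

2.110

For a monohybrid cross between heterozygotes with complete dominance, the expected phenotypic ratio is 3:1.
Under the 3:1 hypothesis (Σ ratio = 4, N = 774):
  wild-type winged: 774 × 3/4 = 580.5
  vestigial-winged: 774 × 1/4 = 193.5
χ² = Σ (O − E)² / E
  wild-type winged: (563 − 580.5)² / 580.5 = 0.5276
  vestigial-winged: (211 − 193.5)² / 193.5 = 1.5827
χ² = 0.5276 + 1.5827 = 2.1103 ≈ 2.110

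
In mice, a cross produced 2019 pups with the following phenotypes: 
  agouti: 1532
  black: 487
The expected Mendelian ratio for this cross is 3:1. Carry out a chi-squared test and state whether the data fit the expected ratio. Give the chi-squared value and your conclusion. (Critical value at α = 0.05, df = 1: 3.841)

Total ratio parts = 4. Expected numbers out of 2019:
  agouti: 2019 × 3/4 = 1514.25
  black: 2019 × 1/4 = 504.75
χ² = Σ (O − E)² / E
  agouti: (1532 − 1514.25)² / 1514.25 = 0.2081
  black: (487 − 504.75)² / 504.75 = 0.6242
χ² = 0.2081 + 0.6242 = 0.8323 ≈ 0.832
Degrees of freedom = 2 − 1 = 1; critical value at α = 0.05 is 3.841.
Since 0.832 < 3.841, we fail to reject the null hypothesis — the data are consistent with the 3:1 ratio.

0.832; consistent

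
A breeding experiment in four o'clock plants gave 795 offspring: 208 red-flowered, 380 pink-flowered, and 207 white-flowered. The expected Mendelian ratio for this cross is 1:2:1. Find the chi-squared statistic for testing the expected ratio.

Under the 1:2:1 hypothesis (Σ ratio = 4, N = 795):
  red-flowered: 795 × 1/4 = 198.75
  pink-flowered: 795 × 2/4 = 397.5
  white-flowered: 795 × 1/4 = 198.75
χ² = Σ (O − E)² / E
  red-flowered: (208 − 198.75)² / 198.75 = 0.4305
  pink-flowered: (380 − 397.5)² / 397.5 = 0.7704
  white-flowered: (207 − 198.75)² / 198.75 = 0.3425
χ² = 0.4305 + 0.7704 + 0.3425 = 1.5434 ≈ 1.543

1.543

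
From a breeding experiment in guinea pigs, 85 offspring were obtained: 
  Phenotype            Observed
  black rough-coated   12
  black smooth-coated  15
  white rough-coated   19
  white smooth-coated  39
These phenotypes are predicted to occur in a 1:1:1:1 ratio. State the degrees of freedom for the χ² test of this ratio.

A goodness-of-fit test with 4 phenotype classes has df = 4 − 1 = 3.

3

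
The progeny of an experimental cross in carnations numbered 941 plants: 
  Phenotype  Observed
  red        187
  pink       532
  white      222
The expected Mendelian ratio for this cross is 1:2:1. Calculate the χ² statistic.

18.681

Total ratio parts = 4. Expected numbers out of 941:
  red: 941 × 1/4 = 235.25
  pink: 941 × 2/4 = 470.5
  white: 941 × 1/4 = 235.25
χ² = Σ (O − E)² / E
  red: (187 − 235.25)² / 235.25 = 9.8961
  pink: (532 − 470.5)² / 470.5 = 8.0388
  white: (222 − 235.25)² / 235.25 = 0.7463
χ² = 9.8961 + 8.0388 + 0.7463 = 18.6812 ≈ 18.681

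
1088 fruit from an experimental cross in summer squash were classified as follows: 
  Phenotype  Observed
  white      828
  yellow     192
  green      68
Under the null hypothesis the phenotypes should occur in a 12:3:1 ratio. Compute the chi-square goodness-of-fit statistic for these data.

Under the 12:3:1 hypothesis (Σ ratio = 16, N = 1088):
  white: 1088 × 12/16 = 816
  yellow: 1088 × 3/16 = 204
  green: 1088 × 1/16 = 68
χ² = Σ (O − E)² / E
  white: (828 − 816)² / 816 = 0.1765
  yellow: (192 − 204)² / 204 = 0.7059
  green: (68 − 68)² / 68 = 0.0000
χ² = 0.1765 + 0.7059 + 0.0000 = 0.8824 ≈ 0.882

0.882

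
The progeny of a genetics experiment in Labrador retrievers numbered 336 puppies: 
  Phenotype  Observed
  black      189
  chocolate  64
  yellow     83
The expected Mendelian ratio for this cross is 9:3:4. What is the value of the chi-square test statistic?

0.028

Total ratio parts = 16. Expected numbers out of 336:
  black: 336 × 9/16 = 189
  chocolate: 336 × 3/16 = 63
  yellow: 336 × 4/16 = 84
χ² = Σ (O − E)² / E
  black: (189 − 189)² / 189 = 0.0000
  chocolate: (64 − 63)² / 63 = 0.0159
  yellow: (83 − 84)² / 84 = 0.0119
χ² = 0.0000 + 0.0159 + 0.0119 = 0.0278 ≈ 0.028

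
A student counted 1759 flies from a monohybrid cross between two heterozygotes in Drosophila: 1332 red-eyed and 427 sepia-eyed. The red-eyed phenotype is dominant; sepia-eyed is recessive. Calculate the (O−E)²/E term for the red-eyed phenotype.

For a monohybrid cross between heterozygotes with complete dominance, the expected phenotypic ratio is 3:1.
Expected counts for N = 1759 under a 3:1 ratio (total parts = 4):
  red-eyed: 1759 × 3/4 = 1319.25
  sepia-eyed: 1759 × 1/4 = 439.75
Contribution of red-eyed: (1332 − 1319.25)² / 1319.25 = 0.1232

0.123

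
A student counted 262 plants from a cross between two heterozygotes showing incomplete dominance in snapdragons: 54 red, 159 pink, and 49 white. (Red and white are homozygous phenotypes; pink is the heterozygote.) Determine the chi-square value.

With incomplete dominance, a heterozygote × heterozygote cross gives a 1:2:1 phenotypic ratio.
Expected counts for N = 262 under a 1:2:1 ratio (total parts = 4):
  red: 262 × 1/4 = 65.5
  pink: 262 × 2/4 = 131
  white: 262 × 1/4 = 65.5
χ² = Σ (O − E)² / E
  red: (54 − 65.5)² / 65.5 = 2.0191
  pink: (159 − 131)² / 131 = 5.9847
  white: (49 − 65.5)² / 65.5 = 4.1565
χ² = 2.0191 + 5.9847 + 4.1565 = 12.1603 ≈ 12.160

12.160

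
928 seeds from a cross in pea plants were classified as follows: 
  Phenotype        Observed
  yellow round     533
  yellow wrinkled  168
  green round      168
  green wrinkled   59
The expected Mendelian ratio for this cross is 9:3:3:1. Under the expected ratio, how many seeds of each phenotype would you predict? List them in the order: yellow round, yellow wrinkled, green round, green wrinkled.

Expected counts for N = 928 under a 9:3:3:1 ratio (total parts = 16):
  yellow round: 928 × 9/16 = 522
  yellow wrinkled: 928 × 3/16 = 174
  green round: 928 × 3/16 = 174
  green wrinkled: 928 × 1/16 = 58

522, 174, 174, 58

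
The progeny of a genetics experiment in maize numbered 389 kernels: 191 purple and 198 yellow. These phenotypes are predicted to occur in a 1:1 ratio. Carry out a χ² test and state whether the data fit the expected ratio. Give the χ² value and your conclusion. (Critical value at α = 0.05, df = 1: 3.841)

0.126; consistent

Expected counts for N = 389 under a 1:1 ratio (total parts = 2):
  purple: 389 × 1/2 = 194.5
  yellow: 389 × 1/2 = 194.5
χ² = Σ (O − E)² / E
  purple: (191 − 194.5)² / 194.5 = 0.0630
  yellow: (198 − 194.5)² / 194.5 = 0.0630
χ² = 0.0630 + 0.0630 = 0.126
Degrees of freedom = 2 − 1 = 1; critical value at α = 0.05 is 3.841.
Since 0.126 < 3.841, we fail to reject the null hypothesis — the data are consistent with the 1:1 ratio.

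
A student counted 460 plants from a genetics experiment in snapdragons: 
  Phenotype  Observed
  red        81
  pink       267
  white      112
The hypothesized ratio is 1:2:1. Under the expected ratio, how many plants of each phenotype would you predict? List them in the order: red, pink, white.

Under the 1:2:1 hypothesis (Σ ratio = 4, N = 460):
  red: 460 × 1/4 = 115
  pink: 460 × 2/4 = 230
  white: 460 × 1/4 = 115

115, 230, 115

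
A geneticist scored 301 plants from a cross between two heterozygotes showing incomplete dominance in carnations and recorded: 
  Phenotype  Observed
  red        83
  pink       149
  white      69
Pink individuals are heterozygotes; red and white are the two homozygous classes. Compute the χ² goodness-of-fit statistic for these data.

With incomplete dominance, a heterozygote × heterozygote cross gives a 1:2:1 phenotypic ratio.
The 1:2:1 ratio has 4 parts, so with N = 301 the expected counts are:
  red: 301 × 1/4 = 75.25
  pink: 301 × 2/4 = 150.5
  white: 301 × 1/4 = 75.25
χ² = Σ (O − E)² / E
  red: (83 − 75.25)² / 75.25 = 0.7982
  pink: (149 − 150.5)² / 150.5 = 0.0150
  white: (69 − 75.25)² / 75.25 = 0.5191
χ² = 0.7982 + 0.0150 + 0.5191 = 1.3323 ≈ 1.332

1.332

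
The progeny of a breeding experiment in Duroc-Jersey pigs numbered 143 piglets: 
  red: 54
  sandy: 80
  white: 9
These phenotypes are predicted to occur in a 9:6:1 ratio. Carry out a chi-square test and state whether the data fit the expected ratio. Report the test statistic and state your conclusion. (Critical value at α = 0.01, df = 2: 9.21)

The 9:6:1 ratio has 16 parts, so with N = 143 the expected counts are:
  red: 143 × 9/16 = 80.4375
  sandy: 143 × 6/16 = 53.625
  white: 143 × 1/16 = 8.9375
χ² = Σ (O − E)² / E
  red: (54 − 80.4375)² / 80.4375 = 8.6892
  sandy: (80 − 53.625)² / 53.625 = 12.9723
  white: (9 − 8.9375)² / 8.9375 = 0.0004
χ² = 8.6892 + 12.9723 + 0.0004 = 21.6619 ≈ 21.662
Degrees of freedom = 3 − 1 = 2; critical value at α = 0.01 is 9.21.
Since 21.662 > 9.21, we reject the null hypothesis — the data do not fit the 9:6:1 ratio.

21.662; not consistent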